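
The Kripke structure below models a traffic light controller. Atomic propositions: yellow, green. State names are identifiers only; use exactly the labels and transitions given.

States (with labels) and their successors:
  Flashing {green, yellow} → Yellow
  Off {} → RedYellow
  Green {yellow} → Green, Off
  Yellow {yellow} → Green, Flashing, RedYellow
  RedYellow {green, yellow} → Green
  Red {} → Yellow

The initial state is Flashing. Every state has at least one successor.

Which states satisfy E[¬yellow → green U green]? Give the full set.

{Flashing, Yellow, RedYellow}

States satisfying ¬yellow → green: {Flashing, Green, Yellow, RedYellow}.
States satisfying green: {Flashing, RedYellow}.
States satisfying E[¬yellow → green U green]: {Flashing, Yellow, RedYellow}.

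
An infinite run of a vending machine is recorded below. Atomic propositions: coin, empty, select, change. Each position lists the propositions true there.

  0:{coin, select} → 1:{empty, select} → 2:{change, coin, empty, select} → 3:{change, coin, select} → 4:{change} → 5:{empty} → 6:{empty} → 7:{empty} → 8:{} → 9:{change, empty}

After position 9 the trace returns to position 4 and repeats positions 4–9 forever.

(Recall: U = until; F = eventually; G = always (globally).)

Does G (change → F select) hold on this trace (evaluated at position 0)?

Does not hold

change → F select must hold at every position from 0 onward. It fails at position 4, so G (change → F select) is false.
Positions where change holds: 2, 3, 4, 9.
Check F select at each: 2→ok, 3→ok, 4→fails, 9→fails.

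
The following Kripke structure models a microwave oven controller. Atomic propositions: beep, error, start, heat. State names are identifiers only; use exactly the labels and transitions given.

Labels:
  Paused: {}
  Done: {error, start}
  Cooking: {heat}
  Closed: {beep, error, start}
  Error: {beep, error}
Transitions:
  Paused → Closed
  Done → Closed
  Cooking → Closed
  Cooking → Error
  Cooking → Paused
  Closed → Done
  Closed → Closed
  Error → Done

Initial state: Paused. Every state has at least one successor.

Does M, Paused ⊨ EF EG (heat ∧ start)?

Violated

States satisfying EG (heat ∧ start): ∅.
States satisfying EF EG (heat ∧ start): ∅.
No suitable path/successor from Paused witnesses the formula.
Paused ∉ Sat(EF EG (heat ∧ start)).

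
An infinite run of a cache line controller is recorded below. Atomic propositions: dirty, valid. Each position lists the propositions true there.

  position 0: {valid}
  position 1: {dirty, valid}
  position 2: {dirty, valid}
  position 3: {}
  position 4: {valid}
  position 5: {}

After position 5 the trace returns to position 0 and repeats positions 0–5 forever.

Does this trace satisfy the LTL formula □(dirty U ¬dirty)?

Yes

dirty U ¬dirty holds at every position 0..5, and those are all positions ever visited, so □(dirty U ¬dirty) holds.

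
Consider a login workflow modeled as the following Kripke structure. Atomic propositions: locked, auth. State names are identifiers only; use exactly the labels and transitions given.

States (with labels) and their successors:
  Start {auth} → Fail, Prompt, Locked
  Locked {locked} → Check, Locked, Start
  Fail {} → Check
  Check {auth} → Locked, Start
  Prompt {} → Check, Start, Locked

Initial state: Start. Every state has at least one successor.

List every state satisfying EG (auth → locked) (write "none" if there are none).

States satisfying auth → locked: {Locked, Fail, Prompt}.
States satisfying EG (auth → locked): {Locked, Prompt}.

{Locked, Prompt}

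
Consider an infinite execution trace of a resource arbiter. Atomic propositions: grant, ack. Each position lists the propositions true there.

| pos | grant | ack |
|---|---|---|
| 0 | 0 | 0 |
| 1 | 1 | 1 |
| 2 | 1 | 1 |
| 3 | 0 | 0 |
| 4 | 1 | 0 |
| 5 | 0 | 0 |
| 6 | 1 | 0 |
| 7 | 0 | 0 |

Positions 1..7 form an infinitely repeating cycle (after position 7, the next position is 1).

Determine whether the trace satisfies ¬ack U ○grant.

Walking from position 0: ○grant first holds at position 0, and ¬ack holds at every earlier position along the way, so ¬ack U ○grant holds.

Holds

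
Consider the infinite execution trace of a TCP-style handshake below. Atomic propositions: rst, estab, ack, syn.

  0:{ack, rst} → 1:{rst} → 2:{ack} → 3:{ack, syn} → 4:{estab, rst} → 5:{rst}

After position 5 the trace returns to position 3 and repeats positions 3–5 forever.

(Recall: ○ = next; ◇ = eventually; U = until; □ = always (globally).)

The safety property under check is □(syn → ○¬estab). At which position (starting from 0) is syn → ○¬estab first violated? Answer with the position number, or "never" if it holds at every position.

3

Check syn → ○¬estab at each position in order: 0 ✓, 1 ✓, 2 ✓.
At position 3 the labels are {ack, syn} and the next position 4 has {estab, rst}, so syn → ○¬estab is false there. This is the first violation.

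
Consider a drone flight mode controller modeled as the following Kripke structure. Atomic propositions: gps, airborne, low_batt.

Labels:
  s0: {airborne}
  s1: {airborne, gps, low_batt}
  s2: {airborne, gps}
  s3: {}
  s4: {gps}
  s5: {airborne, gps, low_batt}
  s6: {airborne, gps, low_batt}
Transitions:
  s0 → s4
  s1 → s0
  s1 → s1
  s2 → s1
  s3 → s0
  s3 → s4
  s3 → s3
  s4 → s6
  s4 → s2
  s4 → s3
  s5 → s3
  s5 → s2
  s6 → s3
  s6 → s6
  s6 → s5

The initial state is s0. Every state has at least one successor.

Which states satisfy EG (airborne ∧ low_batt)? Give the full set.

{s1, s6}

States satisfying airborne ∧ low_batt: {s1, s5, s6}.
States satisfying EG (airborne ∧ low_batt): {s1, s6}.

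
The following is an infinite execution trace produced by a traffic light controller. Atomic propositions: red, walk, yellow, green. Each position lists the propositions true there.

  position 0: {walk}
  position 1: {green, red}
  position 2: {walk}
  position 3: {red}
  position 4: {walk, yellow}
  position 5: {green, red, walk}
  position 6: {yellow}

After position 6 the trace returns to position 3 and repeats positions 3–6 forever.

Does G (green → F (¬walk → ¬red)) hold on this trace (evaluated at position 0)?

Holds

green → F (¬walk → ¬red) holds at every position 0..6, and those are all positions ever visited, so G (green → F (¬walk → ¬red)) holds.
Positions where green holds: 1, 5.
Check F (¬walk → ¬red) at each: 1→ok, 5→ok.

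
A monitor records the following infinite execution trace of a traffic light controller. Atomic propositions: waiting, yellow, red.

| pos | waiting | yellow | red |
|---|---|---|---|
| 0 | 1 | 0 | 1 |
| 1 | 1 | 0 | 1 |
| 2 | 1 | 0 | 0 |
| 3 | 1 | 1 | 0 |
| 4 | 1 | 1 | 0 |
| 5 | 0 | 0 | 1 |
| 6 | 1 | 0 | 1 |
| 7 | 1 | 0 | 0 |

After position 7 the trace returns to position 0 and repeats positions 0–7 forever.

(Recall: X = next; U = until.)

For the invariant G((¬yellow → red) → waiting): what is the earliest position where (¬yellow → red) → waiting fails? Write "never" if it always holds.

Check (¬yellow → red) → waiting at each position in order: 0 ✓, 1 ✓, 2 ✓, 3 ✓, 4 ✓.
At position 5 the labels are {red}, so (¬yellow → red) → waiting is false there. This is the first violation.

5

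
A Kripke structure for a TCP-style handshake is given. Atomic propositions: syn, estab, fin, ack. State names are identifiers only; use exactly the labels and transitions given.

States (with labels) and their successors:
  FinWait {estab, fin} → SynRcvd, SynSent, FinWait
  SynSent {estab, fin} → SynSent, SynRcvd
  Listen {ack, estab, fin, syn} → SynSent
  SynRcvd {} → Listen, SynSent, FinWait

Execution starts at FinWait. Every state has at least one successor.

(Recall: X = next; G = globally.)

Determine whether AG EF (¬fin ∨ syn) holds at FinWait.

Yes

States satisfying EF (¬fin ∨ syn): {FinWait, SynSent, Listen, SynRcvd}.
States satisfying AG EF (¬fin ∨ syn): {FinWait, SynSent, Listen, SynRcvd}.
Every state reachable from FinWait satisfies EF (¬fin ∨ syn).
FinWait ∈ Sat(AG EF (¬fin ∨ syn)).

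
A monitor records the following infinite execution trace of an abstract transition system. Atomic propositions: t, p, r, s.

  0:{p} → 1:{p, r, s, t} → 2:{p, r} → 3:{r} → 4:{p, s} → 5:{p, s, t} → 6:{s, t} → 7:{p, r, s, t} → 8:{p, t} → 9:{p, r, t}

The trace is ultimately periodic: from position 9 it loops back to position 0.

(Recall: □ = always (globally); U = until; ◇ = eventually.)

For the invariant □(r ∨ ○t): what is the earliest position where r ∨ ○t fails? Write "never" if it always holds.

never

r ∨ ○t holds at every position 0..9, and those are all the positions the trace ever visits, so the invariant □(r ∨ ○t) is never violated.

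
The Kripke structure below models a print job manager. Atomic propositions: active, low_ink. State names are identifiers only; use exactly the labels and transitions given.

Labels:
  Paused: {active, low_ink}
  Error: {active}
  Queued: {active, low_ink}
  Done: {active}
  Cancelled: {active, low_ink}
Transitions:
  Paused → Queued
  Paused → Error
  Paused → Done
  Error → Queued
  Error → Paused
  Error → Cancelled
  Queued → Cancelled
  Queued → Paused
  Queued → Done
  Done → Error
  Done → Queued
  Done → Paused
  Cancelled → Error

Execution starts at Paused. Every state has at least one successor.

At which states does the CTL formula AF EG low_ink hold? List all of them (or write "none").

States satisfying EG low_ink: {Paused, Queued}.
States satisfying AF EG low_ink: {Paused, Queued}.

{Paused, Queued}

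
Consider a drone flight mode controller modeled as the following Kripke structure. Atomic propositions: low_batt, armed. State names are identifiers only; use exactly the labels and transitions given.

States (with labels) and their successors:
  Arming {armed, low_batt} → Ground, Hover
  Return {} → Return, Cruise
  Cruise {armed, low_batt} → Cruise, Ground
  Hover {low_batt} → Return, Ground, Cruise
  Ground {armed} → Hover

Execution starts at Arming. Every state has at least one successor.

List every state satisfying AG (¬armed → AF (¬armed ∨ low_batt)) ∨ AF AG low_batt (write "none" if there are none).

{Arming, Return, Cruise, Hover, Ground}

States satisfying ¬armed → AF (¬armed ∨ low_batt): {Arming, Return, Cruise, Hover, Ground}.
States satisfying AG (¬armed → AF (¬armed ∨ low_batt)): {Arming, Return, Cruise, Hover, Ground}.
States satisfying AG low_batt: ∅.
States satisfying AF AG low_batt: ∅.
States satisfying AG (¬armed → AF (¬armed ∨ low_batt)) ∨ AF AG low_batt: {Arming, Return, Cruise, Hover, Ground}.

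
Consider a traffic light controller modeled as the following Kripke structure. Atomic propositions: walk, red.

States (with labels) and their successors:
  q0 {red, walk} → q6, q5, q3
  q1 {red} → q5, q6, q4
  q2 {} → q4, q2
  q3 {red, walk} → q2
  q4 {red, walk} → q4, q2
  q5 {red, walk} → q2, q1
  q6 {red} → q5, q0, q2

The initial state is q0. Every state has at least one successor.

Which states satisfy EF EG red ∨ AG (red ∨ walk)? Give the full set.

{q0, q1, q2, q3, q4, q5, q6}

States satisfying EG red: {q0, q1, q4, q5, q6}.
States satisfying EF EG red: {q0, q1, q2, q3, q4, q5, q6}.
States satisfying red ∨ walk: {q0, q1, q3, q4, q5, q6}.
States satisfying AG (red ∨ walk): ∅.
States satisfying EF EG red ∨ AG (red ∨ walk): {q0, q1, q2, q3, q4, q5, q6}.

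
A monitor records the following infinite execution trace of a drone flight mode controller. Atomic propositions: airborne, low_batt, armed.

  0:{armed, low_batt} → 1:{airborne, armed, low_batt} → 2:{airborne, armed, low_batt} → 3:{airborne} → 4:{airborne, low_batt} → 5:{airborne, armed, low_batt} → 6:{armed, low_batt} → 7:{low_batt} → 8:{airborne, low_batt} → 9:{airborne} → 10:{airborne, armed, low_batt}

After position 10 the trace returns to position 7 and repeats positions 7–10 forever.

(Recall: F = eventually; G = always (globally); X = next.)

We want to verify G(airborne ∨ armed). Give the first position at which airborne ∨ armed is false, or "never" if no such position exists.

Check airborne ∨ armed at each position in order: 0 ✓, 1 ✓, 2 ✓, 3 ✓, 4 ✓, 5 ✓, 6 ✓.
At position 7 the labels are {low_batt}, so airborne ∨ armed is false there. This is the first violation.

7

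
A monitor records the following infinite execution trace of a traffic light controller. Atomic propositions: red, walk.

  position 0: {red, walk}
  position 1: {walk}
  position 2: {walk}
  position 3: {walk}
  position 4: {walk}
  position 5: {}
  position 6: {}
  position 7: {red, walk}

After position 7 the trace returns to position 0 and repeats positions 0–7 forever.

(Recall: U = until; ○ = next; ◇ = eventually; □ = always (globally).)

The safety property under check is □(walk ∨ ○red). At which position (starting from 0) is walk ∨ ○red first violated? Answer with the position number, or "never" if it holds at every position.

Check walk ∨ ○red at each position in order: 0 ✓, 1 ✓, 2 ✓, 3 ✓, 4 ✓.
At position 5 the labels are {} and the next position 6 has {}, so walk ∨ ○red is false there. This is the first violation.

5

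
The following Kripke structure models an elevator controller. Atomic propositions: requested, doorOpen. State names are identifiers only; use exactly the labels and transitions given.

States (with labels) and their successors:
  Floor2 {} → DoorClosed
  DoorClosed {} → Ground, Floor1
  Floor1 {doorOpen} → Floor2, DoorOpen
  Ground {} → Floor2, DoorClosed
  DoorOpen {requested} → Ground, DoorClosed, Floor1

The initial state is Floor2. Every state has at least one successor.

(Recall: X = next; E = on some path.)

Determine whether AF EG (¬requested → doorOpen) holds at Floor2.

States satisfying EG (¬requested → doorOpen): {Floor1, DoorOpen}.
States satisfying AF EG (¬requested → doorOpen): {Floor1, DoorOpen}.
There is a path from Floor2 along which EG (¬requested → doorOpen) never holds.
Floor2 ∉ Sat(AF EG (¬requested → doorOpen)).

No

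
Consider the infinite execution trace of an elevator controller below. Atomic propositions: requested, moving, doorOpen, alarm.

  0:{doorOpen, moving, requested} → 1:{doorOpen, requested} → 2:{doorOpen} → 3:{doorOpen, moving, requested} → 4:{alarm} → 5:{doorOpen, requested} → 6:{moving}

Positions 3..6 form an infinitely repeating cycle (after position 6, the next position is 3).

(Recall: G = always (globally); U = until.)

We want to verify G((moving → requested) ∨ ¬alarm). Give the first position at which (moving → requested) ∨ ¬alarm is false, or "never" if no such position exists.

(moving → requested) ∨ ¬alarm holds at every position 0..6, and those are all the positions the trace ever visits, so the invariant G((moving → requested) ∨ ¬alarm) is never violated.

never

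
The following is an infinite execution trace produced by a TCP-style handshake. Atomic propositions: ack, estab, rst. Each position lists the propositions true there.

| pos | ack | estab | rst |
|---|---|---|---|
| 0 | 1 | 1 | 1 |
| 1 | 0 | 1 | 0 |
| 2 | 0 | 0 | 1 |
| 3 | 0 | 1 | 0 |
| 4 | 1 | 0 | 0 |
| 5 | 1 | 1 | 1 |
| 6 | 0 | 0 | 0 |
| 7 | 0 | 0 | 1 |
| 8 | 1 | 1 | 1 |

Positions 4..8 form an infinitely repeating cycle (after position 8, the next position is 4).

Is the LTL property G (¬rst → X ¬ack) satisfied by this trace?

¬rst → X ¬ack must hold at every position from 0 onward. It fails at position 3, so G (¬rst → X ¬ack) is false.
Positions where ¬rst holds: 1, 3, 4, 6.
Check X ¬ack at each: 1→ok, 3→fails, 4→fails, 6→ok.

Does not hold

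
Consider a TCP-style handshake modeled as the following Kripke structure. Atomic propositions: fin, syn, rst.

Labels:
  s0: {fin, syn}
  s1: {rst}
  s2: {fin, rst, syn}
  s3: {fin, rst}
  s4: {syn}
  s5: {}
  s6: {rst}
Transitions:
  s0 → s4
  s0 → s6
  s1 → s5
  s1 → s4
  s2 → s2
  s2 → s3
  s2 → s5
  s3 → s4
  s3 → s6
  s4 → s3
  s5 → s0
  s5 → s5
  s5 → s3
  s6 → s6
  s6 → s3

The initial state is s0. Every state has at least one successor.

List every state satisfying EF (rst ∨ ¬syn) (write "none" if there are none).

{s0, s1, s2, s3, s4, s5, s6}

States satisfying rst ∨ ¬syn: {s1, s2, s3, s5, s6}.
States satisfying EF (rst ∨ ¬syn): {s0, s1, s2, s3, s4, s5, s6}.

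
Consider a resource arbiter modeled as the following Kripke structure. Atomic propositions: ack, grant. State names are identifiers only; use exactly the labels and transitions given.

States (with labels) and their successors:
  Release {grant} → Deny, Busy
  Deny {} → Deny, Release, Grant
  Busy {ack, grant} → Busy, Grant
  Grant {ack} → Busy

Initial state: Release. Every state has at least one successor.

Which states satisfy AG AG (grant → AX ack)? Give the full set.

States satisfying AG (grant → AX ack): {Busy, Grant}.
States satisfying AG AG (grant → AX ack): {Busy, Grant}.

{Busy, Grant}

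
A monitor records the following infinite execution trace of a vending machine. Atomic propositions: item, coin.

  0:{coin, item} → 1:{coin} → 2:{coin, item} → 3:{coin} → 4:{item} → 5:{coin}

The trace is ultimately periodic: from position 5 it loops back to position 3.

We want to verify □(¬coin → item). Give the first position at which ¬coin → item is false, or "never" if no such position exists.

¬coin → item holds at every position 0..5, and those are all the positions the trace ever visits, so the invariant □(¬coin → item) is never violated.

never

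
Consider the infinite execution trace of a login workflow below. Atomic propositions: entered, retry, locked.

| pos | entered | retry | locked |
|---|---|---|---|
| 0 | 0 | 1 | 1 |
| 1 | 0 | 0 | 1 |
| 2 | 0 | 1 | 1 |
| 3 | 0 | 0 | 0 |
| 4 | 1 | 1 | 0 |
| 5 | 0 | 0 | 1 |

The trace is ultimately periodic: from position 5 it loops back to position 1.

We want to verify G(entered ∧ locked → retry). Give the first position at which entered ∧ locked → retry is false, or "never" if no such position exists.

entered ∧ locked → retry holds at every position 0..5, and those are all the positions the trace ever visits, so the invariant G(entered ∧ locked → retry) is never violated.

never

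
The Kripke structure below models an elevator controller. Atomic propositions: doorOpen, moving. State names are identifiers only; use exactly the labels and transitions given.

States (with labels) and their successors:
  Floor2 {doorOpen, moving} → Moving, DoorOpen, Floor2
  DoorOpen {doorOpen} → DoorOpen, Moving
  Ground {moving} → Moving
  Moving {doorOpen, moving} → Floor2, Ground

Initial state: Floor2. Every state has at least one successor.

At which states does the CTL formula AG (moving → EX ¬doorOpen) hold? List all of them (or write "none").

States satisfying moving → EX ¬doorOpen: {DoorOpen, Moving}.
States satisfying AG (moving → EX ¬doorOpen): ∅.

none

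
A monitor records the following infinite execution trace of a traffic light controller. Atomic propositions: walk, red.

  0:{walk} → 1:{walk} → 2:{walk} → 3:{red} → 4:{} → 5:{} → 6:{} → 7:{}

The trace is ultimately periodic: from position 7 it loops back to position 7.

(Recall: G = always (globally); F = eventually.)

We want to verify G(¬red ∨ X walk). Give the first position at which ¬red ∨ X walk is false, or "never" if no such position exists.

Check ¬red ∨ X walk at each position in order: 0 ✓, 1 ✓, 2 ✓.
At position 3 the labels are {red} and the next position 4 has {}, so ¬red ∨ X walk is false there. This is the first violation.

3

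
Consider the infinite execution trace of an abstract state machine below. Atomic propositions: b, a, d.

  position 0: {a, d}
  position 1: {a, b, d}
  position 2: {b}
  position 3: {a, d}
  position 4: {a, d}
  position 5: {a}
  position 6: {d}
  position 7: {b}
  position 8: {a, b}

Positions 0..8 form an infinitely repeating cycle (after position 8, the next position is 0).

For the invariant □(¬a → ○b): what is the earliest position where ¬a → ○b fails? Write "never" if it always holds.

2

Check ¬a → ○b at each position in order: 0 ✓, 1 ✓.
At position 2 the labels are {b} and the next position 3 has {a, d}, so ¬a → ○b is false there. This is the first violation.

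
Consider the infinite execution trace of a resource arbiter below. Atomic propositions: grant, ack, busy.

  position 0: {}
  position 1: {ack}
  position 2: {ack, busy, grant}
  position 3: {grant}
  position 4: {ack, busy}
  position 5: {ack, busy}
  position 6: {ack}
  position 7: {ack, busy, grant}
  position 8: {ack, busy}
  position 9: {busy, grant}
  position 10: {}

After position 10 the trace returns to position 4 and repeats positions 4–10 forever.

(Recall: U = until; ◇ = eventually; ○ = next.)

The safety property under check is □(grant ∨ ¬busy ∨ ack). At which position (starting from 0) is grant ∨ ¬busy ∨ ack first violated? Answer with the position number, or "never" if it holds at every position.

grant ∨ ¬busy ∨ ack holds at every position 0..10, and those are all the positions the trace ever visits, so the invariant □(grant ∨ ¬busy ∨ ack) is never violated.

never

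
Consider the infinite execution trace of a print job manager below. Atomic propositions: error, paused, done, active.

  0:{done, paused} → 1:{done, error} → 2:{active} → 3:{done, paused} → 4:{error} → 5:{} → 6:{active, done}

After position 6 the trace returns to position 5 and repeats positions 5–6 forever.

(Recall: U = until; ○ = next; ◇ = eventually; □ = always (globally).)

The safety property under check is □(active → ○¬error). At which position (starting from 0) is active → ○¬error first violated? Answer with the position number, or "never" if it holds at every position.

never

active → ○¬error holds at every position 0..6, and those are all the positions the trace ever visits, so the invariant □(active → ○¬error) is never violated.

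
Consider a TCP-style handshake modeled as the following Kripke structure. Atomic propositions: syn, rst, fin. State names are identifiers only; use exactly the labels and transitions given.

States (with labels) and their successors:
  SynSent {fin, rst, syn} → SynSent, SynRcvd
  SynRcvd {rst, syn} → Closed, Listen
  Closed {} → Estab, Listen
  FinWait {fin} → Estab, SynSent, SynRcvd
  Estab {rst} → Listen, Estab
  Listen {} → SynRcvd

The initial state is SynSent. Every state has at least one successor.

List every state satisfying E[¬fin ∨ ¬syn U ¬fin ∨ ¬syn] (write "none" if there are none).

States satisfying ¬fin ∨ ¬syn: {SynRcvd, Closed, FinWait, Estab, Listen}.
States satisfying E[¬fin ∨ ¬syn U ¬fin ∨ ¬syn]: {SynRcvd, Closed, FinWait, Estab, Listen}.

{SynRcvd, Closed, FinWait, Estab, Listen}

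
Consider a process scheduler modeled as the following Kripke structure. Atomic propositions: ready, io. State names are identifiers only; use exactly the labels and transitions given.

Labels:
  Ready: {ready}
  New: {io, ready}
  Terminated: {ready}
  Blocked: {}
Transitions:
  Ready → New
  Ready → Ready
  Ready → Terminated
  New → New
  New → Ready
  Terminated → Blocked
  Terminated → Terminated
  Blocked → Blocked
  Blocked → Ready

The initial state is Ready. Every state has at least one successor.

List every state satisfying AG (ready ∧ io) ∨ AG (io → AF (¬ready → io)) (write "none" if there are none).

{Ready, New, Terminated, Blocked}

States satisfying ready ∧ io: {New}.
States satisfying AG (ready ∧ io): ∅.
States satisfying io → AF (¬ready → io): {Ready, New, Terminated, Blocked}.
States satisfying AG (io → AF (¬ready → io)): {Ready, New, Terminated, Blocked}.
States satisfying AG (ready ∧ io) ∨ AG (io → AF (¬ready → io)): {Ready, New, Terminated, Blocked}.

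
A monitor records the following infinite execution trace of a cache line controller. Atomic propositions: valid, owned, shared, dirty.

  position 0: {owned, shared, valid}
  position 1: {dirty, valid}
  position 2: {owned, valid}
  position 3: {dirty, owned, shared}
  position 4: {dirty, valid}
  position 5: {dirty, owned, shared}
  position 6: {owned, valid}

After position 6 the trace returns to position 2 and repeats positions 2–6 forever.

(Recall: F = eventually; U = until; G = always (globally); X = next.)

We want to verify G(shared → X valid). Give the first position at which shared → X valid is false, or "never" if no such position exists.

shared → X valid holds at every position 0..6, and those are all the positions the trace ever visits, so the invariant G(shared → X valid) is never violated.

never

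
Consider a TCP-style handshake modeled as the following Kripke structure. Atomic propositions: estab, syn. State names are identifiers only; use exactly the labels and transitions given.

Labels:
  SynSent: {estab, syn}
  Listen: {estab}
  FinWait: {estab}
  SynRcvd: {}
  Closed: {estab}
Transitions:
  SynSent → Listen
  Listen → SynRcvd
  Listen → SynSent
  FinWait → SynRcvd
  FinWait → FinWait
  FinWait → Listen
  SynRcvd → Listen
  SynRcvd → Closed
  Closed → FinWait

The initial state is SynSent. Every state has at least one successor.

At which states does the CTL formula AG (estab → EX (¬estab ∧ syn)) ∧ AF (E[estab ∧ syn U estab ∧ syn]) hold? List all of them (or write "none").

none

States satisfying estab → EX (¬estab ∧ syn): {SynRcvd}.
States satisfying AG (estab → EX (¬estab ∧ syn)): ∅.
States satisfying E[estab ∧ syn U estab ∧ syn]: {SynSent}.
States satisfying AF (E[estab ∧ syn U estab ∧ syn]): {SynSent}.
States satisfying AG (estab → EX (¬estab ∧ syn)) ∧ AF (E[estab ∧ syn U estab ∧ syn]): ∅.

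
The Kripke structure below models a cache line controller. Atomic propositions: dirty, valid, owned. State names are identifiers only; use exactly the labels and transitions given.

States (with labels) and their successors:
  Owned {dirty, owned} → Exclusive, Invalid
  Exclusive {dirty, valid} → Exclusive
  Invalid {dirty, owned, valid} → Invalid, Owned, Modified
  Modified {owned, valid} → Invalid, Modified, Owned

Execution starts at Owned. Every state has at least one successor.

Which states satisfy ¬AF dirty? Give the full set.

States satisfying dirty: {Owned, Exclusive, Invalid}.
States satisfying AF dirty: {Owned, Exclusive, Invalid}.
States satisfying ¬AF dirty: {Modified}.

{Modified}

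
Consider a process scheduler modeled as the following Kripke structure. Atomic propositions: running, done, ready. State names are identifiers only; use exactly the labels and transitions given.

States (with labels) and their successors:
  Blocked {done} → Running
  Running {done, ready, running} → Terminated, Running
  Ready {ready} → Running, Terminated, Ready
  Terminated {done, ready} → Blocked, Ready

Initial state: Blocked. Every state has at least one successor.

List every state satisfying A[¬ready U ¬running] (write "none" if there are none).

{Blocked, Ready, Terminated}

States satisfying ¬ready: {Blocked}.
States satisfying ¬running: {Blocked, Ready, Terminated}.
States satisfying A[¬ready U ¬running]: {Blocked, Ready, Terminated}.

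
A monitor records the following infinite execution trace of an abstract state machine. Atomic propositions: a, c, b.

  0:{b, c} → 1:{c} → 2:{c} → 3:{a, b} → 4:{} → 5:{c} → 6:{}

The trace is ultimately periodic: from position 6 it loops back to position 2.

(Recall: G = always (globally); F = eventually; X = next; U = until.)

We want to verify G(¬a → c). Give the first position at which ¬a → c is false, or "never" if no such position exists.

Check ¬a → c at each position in order: 0 ✓, 1 ✓, 2 ✓, 3 ✓.
At position 4 the labels are {}, so ¬a → c is false there. This is the first violation.

4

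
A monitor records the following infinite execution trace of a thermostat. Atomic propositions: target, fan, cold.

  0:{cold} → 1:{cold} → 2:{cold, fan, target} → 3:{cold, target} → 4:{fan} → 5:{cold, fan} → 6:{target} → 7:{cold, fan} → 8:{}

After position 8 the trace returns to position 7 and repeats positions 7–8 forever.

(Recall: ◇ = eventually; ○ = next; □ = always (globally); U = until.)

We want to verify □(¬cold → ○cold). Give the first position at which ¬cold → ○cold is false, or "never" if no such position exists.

never

¬cold → ○cold holds at every position 0..8, and those are all the positions the trace ever visits, so the invariant □(¬cold → ○cold) is never violated.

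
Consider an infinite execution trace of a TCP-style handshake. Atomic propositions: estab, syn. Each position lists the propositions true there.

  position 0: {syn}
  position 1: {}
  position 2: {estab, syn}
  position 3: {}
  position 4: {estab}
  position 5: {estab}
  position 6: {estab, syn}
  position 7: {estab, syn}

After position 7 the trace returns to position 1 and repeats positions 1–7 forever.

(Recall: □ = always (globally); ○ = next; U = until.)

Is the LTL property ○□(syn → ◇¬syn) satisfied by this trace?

The position after 0 is 1; □(syn → ◇¬syn) is true there.

Satisfied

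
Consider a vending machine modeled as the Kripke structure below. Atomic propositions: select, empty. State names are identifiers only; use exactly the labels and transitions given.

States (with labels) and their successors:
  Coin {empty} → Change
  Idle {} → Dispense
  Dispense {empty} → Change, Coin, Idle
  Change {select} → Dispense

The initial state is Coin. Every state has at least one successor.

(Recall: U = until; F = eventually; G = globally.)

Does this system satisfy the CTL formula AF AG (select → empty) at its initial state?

States satisfying AG (select → empty): ∅.
States satisfying AF AG (select → empty): ∅.
There is a path from Coin along which AG (select → empty) never holds.
Coin ∉ Sat(AF AG (select → empty)).

No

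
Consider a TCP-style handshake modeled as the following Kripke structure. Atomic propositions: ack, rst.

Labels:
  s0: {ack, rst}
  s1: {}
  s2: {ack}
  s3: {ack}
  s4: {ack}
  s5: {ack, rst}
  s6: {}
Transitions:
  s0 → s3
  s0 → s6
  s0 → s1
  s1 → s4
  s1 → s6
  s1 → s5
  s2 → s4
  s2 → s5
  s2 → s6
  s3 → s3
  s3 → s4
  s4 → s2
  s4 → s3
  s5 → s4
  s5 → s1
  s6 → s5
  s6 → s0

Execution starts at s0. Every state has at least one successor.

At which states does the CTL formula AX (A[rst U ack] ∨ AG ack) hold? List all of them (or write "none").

{s3, s4, s6}

States satisfying A[rst U ack] ∨ AG ack: {s0, s2, s3, s4, s5}.
States satisfying AX (A[rst U ack] ∨ AG ack): {s3, s4, s6}.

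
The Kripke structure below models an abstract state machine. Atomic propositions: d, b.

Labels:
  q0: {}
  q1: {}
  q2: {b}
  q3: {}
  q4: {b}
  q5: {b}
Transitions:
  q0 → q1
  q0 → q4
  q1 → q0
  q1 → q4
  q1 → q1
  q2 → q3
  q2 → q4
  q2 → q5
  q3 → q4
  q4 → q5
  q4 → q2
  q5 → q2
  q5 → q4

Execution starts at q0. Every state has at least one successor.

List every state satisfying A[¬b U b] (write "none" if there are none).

States satisfying ¬b: {q0, q1, q3}.
States satisfying b: {q2, q4, q5}.
States satisfying A[¬b U b]: {q2, q3, q4, q5}.

{q2, q3, q4, q5}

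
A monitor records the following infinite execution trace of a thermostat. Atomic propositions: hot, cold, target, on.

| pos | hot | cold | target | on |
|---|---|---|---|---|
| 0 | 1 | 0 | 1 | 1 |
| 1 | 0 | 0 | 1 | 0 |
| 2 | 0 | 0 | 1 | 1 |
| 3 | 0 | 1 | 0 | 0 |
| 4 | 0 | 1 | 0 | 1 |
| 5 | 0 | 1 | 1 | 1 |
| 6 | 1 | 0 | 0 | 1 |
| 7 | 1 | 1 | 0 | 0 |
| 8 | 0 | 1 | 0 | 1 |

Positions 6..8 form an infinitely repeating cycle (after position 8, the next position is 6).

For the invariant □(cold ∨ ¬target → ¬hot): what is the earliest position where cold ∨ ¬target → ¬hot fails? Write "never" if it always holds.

Check cold ∨ ¬target → ¬hot at each position in order: 0 ✓, 1 ✓, 2 ✓, 3 ✓, 4 ✓, 5 ✓.
At position 6 the labels are {hot, on}, so cold ∨ ¬target → ¬hot is false there. This is the first violation.

6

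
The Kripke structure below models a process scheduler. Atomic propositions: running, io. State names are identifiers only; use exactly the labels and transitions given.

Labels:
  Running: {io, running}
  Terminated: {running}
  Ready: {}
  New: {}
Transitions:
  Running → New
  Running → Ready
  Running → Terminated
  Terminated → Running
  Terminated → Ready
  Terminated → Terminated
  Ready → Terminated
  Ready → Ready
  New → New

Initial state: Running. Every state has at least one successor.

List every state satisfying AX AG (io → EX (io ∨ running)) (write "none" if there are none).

{Running, Terminated, Ready, New}

States satisfying AG (io → EX (io ∨ running)): {Running, Terminated, Ready, New}.
States satisfying AX AG (io → EX (io ∨ running)): {Running, Terminated, Ready, New}.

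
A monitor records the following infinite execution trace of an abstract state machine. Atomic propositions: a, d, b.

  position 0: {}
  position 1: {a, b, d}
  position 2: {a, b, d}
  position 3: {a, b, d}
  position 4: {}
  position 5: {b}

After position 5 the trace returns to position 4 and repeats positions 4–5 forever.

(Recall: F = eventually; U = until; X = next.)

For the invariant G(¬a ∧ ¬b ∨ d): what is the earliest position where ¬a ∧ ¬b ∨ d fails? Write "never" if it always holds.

Check ¬a ∧ ¬b ∨ d at each position in order: 0 ✓, 1 ✓, 2 ✓, 3 ✓, 4 ✓.
At position 5 the labels are {b}, so ¬a ∧ ¬b ∨ d is false there. This is the first violation.

5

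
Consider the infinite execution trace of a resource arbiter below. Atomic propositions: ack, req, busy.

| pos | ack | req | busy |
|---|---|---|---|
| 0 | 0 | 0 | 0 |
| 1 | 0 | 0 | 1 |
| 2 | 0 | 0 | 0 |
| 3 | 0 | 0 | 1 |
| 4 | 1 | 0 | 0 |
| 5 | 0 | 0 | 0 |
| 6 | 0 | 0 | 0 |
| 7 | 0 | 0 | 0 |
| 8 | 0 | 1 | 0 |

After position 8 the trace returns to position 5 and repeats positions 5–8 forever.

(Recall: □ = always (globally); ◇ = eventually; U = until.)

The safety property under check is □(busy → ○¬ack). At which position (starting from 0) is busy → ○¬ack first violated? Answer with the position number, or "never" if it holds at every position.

Check busy → ○¬ack at each position in order: 0 ✓, 1 ✓, 2 ✓.
At position 3 the labels are {busy} and the next position 4 has {ack}, so busy → ○¬ack is false there. This is the first violation.

3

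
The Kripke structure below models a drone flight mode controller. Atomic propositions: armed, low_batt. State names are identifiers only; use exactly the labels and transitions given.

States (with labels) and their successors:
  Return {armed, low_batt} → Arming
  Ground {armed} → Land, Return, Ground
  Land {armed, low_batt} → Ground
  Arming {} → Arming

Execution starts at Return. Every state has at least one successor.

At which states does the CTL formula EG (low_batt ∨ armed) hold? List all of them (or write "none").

{Ground, Land}

States satisfying low_batt ∨ armed: {Return, Ground, Land}.
States satisfying EG (low_batt ∨ armed): {Ground, Land}.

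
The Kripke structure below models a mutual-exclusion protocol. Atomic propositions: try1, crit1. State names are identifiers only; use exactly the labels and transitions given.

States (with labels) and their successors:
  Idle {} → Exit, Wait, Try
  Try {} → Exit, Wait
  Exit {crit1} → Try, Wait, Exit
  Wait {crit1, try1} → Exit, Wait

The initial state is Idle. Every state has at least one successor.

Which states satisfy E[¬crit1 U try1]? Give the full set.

States satisfying ¬crit1: {Idle, Try}.
States satisfying try1: {Wait}.
States satisfying E[¬crit1 U try1]: {Idle, Try, Wait}.

{Idle, Try, Wait}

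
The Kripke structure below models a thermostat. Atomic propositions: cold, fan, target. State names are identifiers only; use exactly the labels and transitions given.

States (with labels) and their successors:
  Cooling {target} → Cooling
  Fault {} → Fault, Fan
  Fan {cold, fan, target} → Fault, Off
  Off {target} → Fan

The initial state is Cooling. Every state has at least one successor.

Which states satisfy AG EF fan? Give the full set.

{Fault, Fan, Off}

States satisfying EF fan: {Fault, Fan, Off}.
States satisfying AG EF fan: {Fault, Fan, Off}.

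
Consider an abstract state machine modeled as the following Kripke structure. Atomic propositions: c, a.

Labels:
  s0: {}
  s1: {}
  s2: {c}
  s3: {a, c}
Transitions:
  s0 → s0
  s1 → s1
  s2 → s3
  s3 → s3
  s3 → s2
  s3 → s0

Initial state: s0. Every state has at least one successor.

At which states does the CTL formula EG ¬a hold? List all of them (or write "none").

{s0, s1}

States satisfying ¬a: {s0, s1, s2}.
States satisfying EG ¬a: {s0, s1}.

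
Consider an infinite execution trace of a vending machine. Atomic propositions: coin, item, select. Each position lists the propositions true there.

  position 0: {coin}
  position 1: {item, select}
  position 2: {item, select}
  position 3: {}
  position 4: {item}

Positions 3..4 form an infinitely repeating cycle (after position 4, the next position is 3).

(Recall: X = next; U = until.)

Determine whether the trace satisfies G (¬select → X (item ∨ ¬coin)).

Satisfied

¬select → X (item ∨ ¬coin) holds at every position 0..4, and those are all positions ever visited, so G (¬select → X (item ∨ ¬coin)) holds.
Positions where ¬select holds: 0, 3, 4.
Check X (item ∨ ¬coin) at each: 0→ok, 3→ok, 4→ok.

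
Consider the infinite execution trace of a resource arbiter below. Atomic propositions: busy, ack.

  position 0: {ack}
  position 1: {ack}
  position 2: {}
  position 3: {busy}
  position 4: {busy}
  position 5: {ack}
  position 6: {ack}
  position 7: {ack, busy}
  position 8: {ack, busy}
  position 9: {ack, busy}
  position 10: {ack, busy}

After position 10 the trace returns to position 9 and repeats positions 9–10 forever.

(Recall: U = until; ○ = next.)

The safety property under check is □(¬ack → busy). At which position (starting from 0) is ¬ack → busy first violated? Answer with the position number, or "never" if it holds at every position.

Check ¬ack → busy at each position in order: 0 ✓, 1 ✓.
At position 2 the labels are {}, so ¬ack → busy is false there. This is the first violation.

2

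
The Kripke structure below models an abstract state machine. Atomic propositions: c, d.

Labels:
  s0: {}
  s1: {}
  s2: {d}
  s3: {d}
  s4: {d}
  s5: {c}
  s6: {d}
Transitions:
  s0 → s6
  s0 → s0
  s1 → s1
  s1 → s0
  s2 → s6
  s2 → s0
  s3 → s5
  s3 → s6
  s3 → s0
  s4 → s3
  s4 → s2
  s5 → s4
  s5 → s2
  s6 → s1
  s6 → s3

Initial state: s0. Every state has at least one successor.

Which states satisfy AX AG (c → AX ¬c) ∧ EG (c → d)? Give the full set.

States satisfying AG (c → AX ¬c): {s0, s1, s2, s3, s4, s5, s6}.
States satisfying AX AG (c → AX ¬c): {s0, s1, s2, s3, s4, s5, s6}.
States satisfying c → d: {s0, s1, s2, s3, s4, s6}.
States satisfying EG (c → d): {s0, s1, s2, s3, s4, s6}.
States satisfying AX AG (c → AX ¬c) ∧ EG (c → d): {s0, s1, s2, s3, s4, s6}.

{s0, s1, s2, s3, s4, s6}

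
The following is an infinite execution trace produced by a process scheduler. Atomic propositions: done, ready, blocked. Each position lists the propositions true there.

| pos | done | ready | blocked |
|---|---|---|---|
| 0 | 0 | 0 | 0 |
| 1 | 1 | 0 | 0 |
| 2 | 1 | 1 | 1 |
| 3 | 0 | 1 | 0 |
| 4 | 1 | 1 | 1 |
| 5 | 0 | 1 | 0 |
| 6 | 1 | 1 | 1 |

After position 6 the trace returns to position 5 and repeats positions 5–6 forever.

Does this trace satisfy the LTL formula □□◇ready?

Yes

□◇ready holds at every position 0..6, and those are all positions ever visited, so □□◇ready holds.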